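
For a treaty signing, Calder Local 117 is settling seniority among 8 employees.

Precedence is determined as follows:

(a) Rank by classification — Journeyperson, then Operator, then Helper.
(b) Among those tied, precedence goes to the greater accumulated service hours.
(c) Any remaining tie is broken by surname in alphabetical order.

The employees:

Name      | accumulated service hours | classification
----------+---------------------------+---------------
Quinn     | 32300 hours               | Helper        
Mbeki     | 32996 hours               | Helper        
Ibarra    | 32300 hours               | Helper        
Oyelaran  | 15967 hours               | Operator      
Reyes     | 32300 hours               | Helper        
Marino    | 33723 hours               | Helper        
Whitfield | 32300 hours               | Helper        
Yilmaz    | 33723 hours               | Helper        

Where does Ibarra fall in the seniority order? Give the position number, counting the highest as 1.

By classification: Oyelaran (Operator); then Marino, Yilmaz, Mbeki, Ibarra, Quinn, Reyes and Whitfield (Helper).
Among Marino, Yilmaz, Mbeki, Ibarra, Quinn, Reyes and Whitfield, by accumulated service hours (higher first): Marino and Yilmaz (33723 hours) before Mbeki (32996 hours) before Ibarra, Quinn, Reyes and Whitfield (32300 hours).
Among Marino and Yilmaz, alphabetically by surname: Marino before Yilmaz.
Among Ibarra, Quinn, Reyes and Whitfield, alphabetically by surname: Ibarra before Quinn before Reyes before Whitfield.
Order: Oyelaran, Marino, Yilmaz, Mbeki, Ibarra, Quinn, Reyes, Whitfield. So position 5.

5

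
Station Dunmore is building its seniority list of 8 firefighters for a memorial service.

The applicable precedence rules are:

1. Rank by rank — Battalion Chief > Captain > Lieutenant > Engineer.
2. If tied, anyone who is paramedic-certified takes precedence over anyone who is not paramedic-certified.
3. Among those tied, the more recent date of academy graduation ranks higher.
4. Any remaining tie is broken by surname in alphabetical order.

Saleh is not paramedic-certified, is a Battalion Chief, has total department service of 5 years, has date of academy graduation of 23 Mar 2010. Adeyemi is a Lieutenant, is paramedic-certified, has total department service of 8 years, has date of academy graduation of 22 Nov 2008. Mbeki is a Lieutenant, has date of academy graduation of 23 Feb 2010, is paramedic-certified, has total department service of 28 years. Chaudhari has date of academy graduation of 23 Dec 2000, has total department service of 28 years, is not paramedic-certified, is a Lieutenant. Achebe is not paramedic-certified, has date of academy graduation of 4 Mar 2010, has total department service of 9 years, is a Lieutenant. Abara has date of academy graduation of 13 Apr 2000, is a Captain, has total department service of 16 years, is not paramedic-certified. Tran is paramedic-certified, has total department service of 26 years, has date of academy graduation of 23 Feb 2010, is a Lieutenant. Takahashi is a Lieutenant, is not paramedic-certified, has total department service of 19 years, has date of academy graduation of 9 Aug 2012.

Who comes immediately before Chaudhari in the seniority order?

Achebe

By rank: Saleh (Battalion Chief); then Abara (Captain); then Mbeki, Tran, Adeyemi, Takahashi, Achebe and Chaudhari (Lieutenant).
Among Mbeki, Tran, Adeyemi, Takahashi, Achebe and Chaudhari, paramedic-certified before not paramedic-certified: Mbeki, Tran and Adeyemi (paramedic-certified) before Takahashi, Achebe and Chaudhari (not paramedic-certified).
Among Mbeki, Tran and Adeyemi, by date of academy graduation (later first): Mbeki and Tran (23 Feb 2010) before Adeyemi (22 Nov 2008).
Among Mbeki and Tran, alphabetically by surname: Mbeki before Tran.
Among Takahashi, Achebe and Chaudhari, by date of academy graduation (later first): Takahashi (9 Aug 2012) before Achebe (4 Mar 2010) before Chaudhari (23 Dec 2000).
Order: Saleh, Abara, Mbeki, Tran, Adeyemi, Takahashi, Achebe, Chaudhari.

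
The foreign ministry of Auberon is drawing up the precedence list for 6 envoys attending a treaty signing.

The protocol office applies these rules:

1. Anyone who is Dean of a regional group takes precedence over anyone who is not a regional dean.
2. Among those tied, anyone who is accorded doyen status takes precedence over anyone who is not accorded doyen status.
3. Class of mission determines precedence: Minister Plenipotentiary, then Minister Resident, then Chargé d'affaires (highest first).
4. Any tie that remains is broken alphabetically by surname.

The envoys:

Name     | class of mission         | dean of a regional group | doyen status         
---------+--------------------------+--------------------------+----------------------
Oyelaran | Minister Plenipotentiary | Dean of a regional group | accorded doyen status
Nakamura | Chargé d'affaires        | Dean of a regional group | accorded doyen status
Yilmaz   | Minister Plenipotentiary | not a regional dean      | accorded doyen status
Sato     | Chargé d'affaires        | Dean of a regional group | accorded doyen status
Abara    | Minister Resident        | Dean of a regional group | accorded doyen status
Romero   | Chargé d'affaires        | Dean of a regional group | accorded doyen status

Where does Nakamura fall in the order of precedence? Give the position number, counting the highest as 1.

3

By the first rule: Oyelaran, Abara, Nakamura, Romero and Sato (each Dean of a regional group); then Yilmaz (not a regional dean).
Oyelaran, Abara, Nakamura, Romero and Sato are each accorded doyen status, so the next rule applies.
Among Oyelaran, Abara, Nakamura, Romero and Sato, by class of mission: Oyelaran (Minister Plenipotentiary) before Abara (Minister Resident) before Nakamura, Romero and Sato (Chargé d'affaires).
Among Nakamura, Romero and Sato, alphabetically by surname: Nakamura before Romero before Sato.
Order: Oyelaran, Abara, Nakamura, Romero, Sato, Yilmaz. So position 3.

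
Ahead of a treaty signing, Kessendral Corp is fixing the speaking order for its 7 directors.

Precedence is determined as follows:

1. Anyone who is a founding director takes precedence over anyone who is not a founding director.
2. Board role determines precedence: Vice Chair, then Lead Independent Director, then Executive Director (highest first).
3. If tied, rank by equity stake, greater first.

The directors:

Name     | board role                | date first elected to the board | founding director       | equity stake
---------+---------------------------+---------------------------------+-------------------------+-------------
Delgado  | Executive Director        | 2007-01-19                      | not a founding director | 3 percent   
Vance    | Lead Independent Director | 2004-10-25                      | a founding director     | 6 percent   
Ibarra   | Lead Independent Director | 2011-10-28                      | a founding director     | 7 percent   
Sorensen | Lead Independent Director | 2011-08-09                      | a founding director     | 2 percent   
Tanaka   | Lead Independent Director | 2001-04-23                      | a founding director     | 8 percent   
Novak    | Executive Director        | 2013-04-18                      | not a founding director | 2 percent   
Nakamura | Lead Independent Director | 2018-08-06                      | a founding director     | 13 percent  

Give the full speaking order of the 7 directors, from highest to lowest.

By the first rule: Nakamura, Tanaka, Ibarra, Vance and Sorensen (each a founding director); then Delgado and Novak (both not a founding director).
Nakamura, Tanaka, Ibarra, Vance and Sorensen are each Lead Independent Director, so the next rule applies.
Among Nakamura, Tanaka, Ibarra, Vance and Sorensen, by equity stake (higher first): Nakamura (13 percent) before Tanaka (8 percent) before Ibarra (7 percent) before Vance (6 percent) before Sorensen (2 percent).
Delgado and Novak are each Executive Director, so the next rule applies.
Among Delgado and Novak, by equity stake (higher first): Delgado (3 percent) before Novak (2 percent).
Full order: Nakamura, Tanaka, Ibarra, Vance, Sorensen, Delgado, Novak.

Nakamura, Tanaka, Ibarra, Vance, Sorensen, Delgado, Novak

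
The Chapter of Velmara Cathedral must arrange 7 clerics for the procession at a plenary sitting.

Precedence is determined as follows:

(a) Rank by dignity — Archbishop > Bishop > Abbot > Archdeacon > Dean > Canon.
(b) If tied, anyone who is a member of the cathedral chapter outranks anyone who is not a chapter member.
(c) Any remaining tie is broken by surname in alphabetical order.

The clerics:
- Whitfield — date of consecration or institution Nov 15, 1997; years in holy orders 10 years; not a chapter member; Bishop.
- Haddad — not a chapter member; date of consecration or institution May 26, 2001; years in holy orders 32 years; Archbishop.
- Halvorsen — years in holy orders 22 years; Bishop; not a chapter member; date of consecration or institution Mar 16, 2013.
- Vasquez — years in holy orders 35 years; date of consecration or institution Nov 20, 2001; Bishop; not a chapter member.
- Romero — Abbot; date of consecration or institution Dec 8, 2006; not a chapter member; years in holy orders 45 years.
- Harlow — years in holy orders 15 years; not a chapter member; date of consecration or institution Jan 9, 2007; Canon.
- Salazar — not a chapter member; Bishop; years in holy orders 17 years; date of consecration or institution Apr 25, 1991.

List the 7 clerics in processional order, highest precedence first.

Haddad, Halvorsen, Salazar, Vasquez, Whitfield, Romero, Harlow

By dignity: Haddad (Archbishop); then Halvorsen, Salazar, Vasquez and Whitfield (Bishop); then Romero (Abbot); then Harlow (Canon).
Halvorsen, Salazar, Vasquez and Whitfield are each not a chapter member, so the next rule applies.
Among Halvorsen, Salazar, Vasquez and Whitfield, alphabetically by surname: Halvorsen before Salazar before Vasquez before Whitfield.
Full order: Haddad, Halvorsen, Salazar, Vasquez, Whitfield, Romero, Harlow.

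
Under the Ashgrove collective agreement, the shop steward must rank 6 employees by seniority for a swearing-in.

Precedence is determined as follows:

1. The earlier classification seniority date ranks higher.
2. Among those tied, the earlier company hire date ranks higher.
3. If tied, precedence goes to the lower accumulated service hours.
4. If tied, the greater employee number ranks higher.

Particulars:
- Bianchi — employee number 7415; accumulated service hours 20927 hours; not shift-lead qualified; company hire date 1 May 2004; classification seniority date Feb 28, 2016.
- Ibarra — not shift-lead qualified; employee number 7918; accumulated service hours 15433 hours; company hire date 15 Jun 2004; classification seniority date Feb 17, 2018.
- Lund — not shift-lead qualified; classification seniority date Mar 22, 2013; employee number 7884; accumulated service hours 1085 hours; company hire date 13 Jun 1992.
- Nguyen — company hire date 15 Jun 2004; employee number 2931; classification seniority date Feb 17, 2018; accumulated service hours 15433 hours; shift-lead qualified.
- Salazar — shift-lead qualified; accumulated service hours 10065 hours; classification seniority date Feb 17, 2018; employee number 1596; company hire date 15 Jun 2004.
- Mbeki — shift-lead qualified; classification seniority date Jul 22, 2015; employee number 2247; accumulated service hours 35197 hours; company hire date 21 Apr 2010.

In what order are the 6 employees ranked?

By classification seniority date (earlier first): Lund (Mar 22, 2013); then Mbeki (Jul 22, 2015); then Bianchi (Feb 28, 2016); then Salazar, Ibarra and Nguyen (each Feb 17, 2018).
Salazar, Ibarra and Nguyen all have company hire date 15 Jun 2004, so the next rule applies.
Among Salazar, Ibarra and Nguyen, by accumulated service hours (lower first): Salazar (10065 hours) before Ibarra and Nguyen (15433 hours).
Among Ibarra and Nguyen, by employee number (higher first): Ibarra (7918) before Nguyen (2931).
Full order: Lund, Mbeki, Bianchi, Salazar, Ibarra, Nguyen.

Lund, Mbeki, Bianchi, Salazar, Ibarra, Nguyen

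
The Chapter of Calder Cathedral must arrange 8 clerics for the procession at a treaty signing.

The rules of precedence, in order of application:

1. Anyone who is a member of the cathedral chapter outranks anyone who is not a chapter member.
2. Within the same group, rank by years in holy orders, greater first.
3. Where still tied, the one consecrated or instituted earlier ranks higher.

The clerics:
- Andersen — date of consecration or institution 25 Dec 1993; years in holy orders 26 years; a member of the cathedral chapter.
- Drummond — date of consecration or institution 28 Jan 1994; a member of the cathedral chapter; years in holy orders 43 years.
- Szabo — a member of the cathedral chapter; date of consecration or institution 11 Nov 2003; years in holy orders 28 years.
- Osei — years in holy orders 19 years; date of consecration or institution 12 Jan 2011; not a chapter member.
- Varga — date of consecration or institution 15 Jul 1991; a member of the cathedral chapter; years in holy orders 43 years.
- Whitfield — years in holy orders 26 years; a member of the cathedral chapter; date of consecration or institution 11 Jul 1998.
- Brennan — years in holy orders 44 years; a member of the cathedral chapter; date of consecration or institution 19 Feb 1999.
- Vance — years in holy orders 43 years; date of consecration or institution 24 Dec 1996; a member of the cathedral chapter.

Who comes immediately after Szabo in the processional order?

Andersen

By the first rule: Brennan, Varga, Drummond, Vance, Szabo, Andersen and Whitfield (each a member of the cathedral chapter); then Osei (not a chapter member).
Among Brennan, Varga, Drummond, Vance, Szabo, Andersen and Whitfield, by years in holy orders (higher first): Brennan (44 years) before Varga, Drummond and Vance (43 years) before Szabo (28 years) before Andersen and Whitfield (26 years).
Among Varga, Drummond and Vance, by date of consecration or institution (earlier first): Varga (15 Jul 1991) before Drummond (28 Jan 1994) before Vance (24 Dec 1996).
Among Andersen and Whitfield, by date of consecration or institution (earlier first): Andersen (25 Dec 1993) before Whitfield (11 Jul 1998).
Order: Brennan, Varga, Drummond, Vance, Szabo, Andersen, Whitfield, Osei.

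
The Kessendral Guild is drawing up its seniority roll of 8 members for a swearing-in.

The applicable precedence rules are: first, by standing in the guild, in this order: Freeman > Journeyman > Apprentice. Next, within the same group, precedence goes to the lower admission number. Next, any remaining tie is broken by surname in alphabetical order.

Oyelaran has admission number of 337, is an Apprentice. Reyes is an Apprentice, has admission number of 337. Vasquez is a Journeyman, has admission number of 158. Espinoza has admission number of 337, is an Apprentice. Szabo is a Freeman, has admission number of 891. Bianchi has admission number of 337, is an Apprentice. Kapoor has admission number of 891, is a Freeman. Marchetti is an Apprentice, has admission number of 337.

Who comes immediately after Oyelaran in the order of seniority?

By standing in the guild: Kapoor and Szabo (Freeman); then Vasquez (Journeyman); then Bianchi, Espinoza, Marchetti, Oyelaran and Reyes (Apprentice).
Kapoor and Szabo both have admission number 891, so the next rule applies.
Among Kapoor and Szabo, alphabetically by surname: Kapoor before Szabo.
Bianchi, Espinoza, Marchetti, Oyelaran and Reyes all have admission number 337, so the next rule applies.
Among Bianchi, Espinoza, Marchetti, Oyelaran and Reyes, alphabetically by surname: Bianchi before Espinoza before Marchetti before Oyelaran before Reyes.
Order: Kapoor, Szabo, Vasquez, Bianchi, Espinoza, Marchetti, Oyelaran, Reyes.

Reyes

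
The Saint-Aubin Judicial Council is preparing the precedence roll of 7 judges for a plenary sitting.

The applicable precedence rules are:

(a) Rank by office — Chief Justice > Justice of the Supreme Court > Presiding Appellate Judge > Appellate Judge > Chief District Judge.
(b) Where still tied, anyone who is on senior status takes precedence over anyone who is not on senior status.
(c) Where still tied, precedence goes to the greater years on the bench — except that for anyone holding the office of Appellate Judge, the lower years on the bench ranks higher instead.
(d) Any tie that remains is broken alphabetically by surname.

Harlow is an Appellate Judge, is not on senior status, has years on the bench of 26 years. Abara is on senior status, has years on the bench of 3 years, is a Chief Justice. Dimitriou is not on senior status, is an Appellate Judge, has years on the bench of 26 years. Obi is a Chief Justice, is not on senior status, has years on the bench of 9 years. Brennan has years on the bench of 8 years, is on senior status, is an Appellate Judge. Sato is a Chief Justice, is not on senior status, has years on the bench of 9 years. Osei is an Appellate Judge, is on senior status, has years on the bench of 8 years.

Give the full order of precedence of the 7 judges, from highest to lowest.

By office: Abara, Obi and Sato (Chief Justice); then Brennan, Osei, Dimitriou and Harlow (Appellate Judge).
Among Abara, Obi and Sato, on senior status before not on senior status: Abara (on senior status) before Obi and Sato (not on senior status).
Obi and Sato both have years on the bench 9 years, so the next rule applies.
Among Obi and Sato, alphabetically by surname: Obi before Sato.
Among Brennan, Osei, Dimitriou and Harlow, on senior status before not on senior status: Brennan and Osei (on senior status) before Dimitriou and Harlow (not on senior status).
Brennan and Osei both have years on the bench 8 years, so the next rule applies.
Among Brennan and Osei, alphabetically by surname: Brennan before Osei.
Dimitriou and Harlow both have years on the bench 26 years, so the next rule applies.
Among Dimitriou and Harlow, alphabetically by surname: Dimitriou before Harlow.
Full order: Abara, Obi, Sato, Brennan, Osei, Dimitriou, Harlow.

Abara, Obi, Sato, Brennan, Osei, Dimitriou, Harlow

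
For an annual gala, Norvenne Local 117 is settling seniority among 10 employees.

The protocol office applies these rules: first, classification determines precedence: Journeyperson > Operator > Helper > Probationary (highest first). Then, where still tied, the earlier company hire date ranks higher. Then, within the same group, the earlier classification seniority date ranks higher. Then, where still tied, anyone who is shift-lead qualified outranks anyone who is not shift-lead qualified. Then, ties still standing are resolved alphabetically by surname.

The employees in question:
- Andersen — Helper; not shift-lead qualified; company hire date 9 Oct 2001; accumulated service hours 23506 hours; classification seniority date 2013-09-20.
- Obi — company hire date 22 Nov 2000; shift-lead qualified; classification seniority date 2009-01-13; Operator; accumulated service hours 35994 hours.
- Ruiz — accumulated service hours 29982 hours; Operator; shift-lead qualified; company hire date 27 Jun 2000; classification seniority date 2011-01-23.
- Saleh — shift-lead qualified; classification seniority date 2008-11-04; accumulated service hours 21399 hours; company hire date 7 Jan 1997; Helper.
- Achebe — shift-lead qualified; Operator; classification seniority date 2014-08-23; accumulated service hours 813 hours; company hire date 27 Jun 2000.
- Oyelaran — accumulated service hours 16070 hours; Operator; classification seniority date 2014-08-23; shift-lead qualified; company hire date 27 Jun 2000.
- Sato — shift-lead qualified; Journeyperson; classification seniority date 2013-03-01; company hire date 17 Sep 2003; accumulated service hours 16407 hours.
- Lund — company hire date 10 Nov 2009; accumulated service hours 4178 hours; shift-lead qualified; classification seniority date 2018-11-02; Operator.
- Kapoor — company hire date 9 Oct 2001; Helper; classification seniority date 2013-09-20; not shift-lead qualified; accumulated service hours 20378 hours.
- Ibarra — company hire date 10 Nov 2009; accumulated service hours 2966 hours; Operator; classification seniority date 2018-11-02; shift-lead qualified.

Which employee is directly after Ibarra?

Lund

By classification: Sato (Journeyperson); then Ruiz, Achebe, Oyelaran, Obi, Ibarra and Lund (Operator); then Saleh, Andersen and Kapoor (Helper).
Among Ruiz, Achebe, Oyelaran, Obi, Ibarra and Lund, by company hire date (earlier first): Ruiz, Achebe and Oyelaran (27 Jun 2000) before Obi (22 Nov 2000) before Ibarra and Lund (10 Nov 2009).
Among Ruiz, Achebe and Oyelaran, by classification seniority date (earlier first): Ruiz (2011-01-23) before Achebe and Oyelaran (2014-08-23).
Achebe and Oyelaran are each shift-lead qualified, so the next rule applies.
Among Achebe and Oyelaran, alphabetically by surname: Achebe before Oyelaran.
Ibarra and Lund both have classification seniority date 2018-11-02, so the next rule applies.
Ibarra and Lund are each shift-lead qualified, so the next rule applies.
Among Ibarra and Lund, alphabetically by surname: Ibarra before Lund.
Among Saleh, Andersen and Kapoor, by company hire date (earlier first): Saleh (7 Jan 1997) before Andersen and Kapoor (9 Oct 2001).
Andersen and Kapoor both have classification seniority date 2013-09-20, so the next rule applies.
Andersen and Kapoor are each not shift-lead qualified, so the next rule applies.
Among Andersen and Kapoor, alphabetically by surname: Andersen before Kapoor.
Order: Sato, Ruiz, Achebe, Oyelaran, Obi, Ibarra, Lund, Saleh, Andersen, Kapoor.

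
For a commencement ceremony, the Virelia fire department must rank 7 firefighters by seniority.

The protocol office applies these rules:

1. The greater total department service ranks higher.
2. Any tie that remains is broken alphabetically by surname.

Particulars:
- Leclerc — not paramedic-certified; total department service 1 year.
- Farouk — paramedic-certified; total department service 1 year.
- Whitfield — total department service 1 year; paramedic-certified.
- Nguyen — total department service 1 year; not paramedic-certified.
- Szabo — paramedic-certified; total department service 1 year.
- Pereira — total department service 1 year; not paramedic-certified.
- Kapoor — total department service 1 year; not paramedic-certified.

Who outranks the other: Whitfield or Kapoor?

By total department service (higher first): Farouk, Kapoor, Leclerc, Nguyen, Pereira, Szabo and Whitfield (each 1 year).
Among Farouk, Kapoor, Leclerc, Nguyen, Pereira, Szabo and Whitfield, alphabetically by surname: Farouk before Kapoor before Leclerc before Nguyen before Pereira before Szabo before Whitfield.
So Kapoor takes precedence.

Kapoor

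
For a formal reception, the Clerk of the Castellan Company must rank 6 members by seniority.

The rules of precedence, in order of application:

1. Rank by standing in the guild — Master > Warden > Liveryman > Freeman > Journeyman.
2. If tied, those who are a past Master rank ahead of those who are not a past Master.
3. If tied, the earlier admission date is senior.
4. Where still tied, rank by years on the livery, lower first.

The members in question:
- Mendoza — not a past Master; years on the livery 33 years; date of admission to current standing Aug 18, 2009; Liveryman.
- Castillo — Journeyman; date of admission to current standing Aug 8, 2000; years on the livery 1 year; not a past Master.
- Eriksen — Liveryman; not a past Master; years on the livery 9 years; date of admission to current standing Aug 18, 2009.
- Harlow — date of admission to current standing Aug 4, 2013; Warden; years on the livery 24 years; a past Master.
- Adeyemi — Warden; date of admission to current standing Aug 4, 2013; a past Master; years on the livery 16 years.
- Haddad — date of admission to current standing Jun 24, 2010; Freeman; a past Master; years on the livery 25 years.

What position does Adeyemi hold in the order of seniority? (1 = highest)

1

By standing in the guild: Adeyemi and Harlow (Warden); then Eriksen and Mendoza (Liveryman); then Haddad (Freeman); then Castillo (Journeyman).
Adeyemi and Harlow are each a past Master, so the next rule applies.
Adeyemi and Harlow both have date of admission to current standing Aug 4, 2013, so the next rule applies.
Among Adeyemi and Harlow, by years on the livery (lower first): Adeyemi (16 years) before Harlow (24 years).
Eriksen and Mendoza are each not a past Master, so the next rule applies.
Eriksen and Mendoza both have date of admission to current standing Aug 18, 2009, so the next rule applies.
Among Eriksen and Mendoza, by years on the livery (lower first): Eriksen (9 years) before Mendoza (33 years).
Order: Adeyemi, Harlow, Eriksen, Mendoza, Haddad, Castillo. So position 1.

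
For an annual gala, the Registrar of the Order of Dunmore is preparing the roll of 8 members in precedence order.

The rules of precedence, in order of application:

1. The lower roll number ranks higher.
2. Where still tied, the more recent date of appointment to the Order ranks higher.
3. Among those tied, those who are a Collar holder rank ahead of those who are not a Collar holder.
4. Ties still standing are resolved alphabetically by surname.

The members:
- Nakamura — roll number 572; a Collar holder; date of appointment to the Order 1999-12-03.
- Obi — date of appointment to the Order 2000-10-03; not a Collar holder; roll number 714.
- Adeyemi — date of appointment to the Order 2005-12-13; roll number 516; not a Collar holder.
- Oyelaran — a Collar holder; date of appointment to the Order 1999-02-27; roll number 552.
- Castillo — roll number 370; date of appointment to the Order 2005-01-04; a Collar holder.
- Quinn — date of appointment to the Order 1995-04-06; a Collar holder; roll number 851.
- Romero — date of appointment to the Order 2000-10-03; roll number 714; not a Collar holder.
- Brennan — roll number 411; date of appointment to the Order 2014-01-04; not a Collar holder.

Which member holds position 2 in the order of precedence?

Brennan

By roll number (lower first): Castillo (370); then Brennan (411); then Adeyemi (516); then Oyelaran (552); then Nakamura (572); then Obi and Romero (both 714); then Quinn (851).
Obi and Romero both have date of appointment to the Order 2000-10-03, so the next rule applies.
Obi and Romero are each not a Collar holder, so the next rule applies.
Among Obi and Romero, alphabetically by surname: Obi before Romero.
Order: Castillo, Brennan, Adeyemi, Oyelaran, Nakamura, Obi, Romero, Quinn.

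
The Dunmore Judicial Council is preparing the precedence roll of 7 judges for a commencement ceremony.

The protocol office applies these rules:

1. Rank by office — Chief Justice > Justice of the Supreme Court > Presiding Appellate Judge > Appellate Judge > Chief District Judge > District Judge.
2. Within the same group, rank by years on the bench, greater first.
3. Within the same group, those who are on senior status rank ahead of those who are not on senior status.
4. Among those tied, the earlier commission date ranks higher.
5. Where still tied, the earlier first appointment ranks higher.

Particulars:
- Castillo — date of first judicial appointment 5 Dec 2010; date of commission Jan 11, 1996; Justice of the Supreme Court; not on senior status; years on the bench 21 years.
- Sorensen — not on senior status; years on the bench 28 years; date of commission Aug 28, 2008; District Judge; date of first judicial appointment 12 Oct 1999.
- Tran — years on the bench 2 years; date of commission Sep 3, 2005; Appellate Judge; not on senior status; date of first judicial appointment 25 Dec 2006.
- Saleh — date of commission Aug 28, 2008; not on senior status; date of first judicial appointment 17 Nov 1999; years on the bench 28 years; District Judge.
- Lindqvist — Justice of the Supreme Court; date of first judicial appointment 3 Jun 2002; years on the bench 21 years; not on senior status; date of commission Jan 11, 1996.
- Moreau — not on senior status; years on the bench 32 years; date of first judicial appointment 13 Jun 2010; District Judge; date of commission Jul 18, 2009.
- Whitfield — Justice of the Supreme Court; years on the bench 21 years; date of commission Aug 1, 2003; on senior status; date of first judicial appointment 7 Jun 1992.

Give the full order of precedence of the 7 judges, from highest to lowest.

By office: Whitfield, Lindqvist and Castillo (Justice of the Supreme Court); then Tran (Appellate Judge); then Moreau, Sorensen and Saleh (District Judge).
Whitfield, Lindqvist and Castillo all have years on the bench 21 years, so the next rule applies.
Among Whitfield, Lindqvist and Castillo, on senior status before not on senior status: Whitfield (on senior status) before Lindqvist and Castillo (not on senior status).
Lindqvist and Castillo both have date of commission Jan 11, 1996, so the next rule applies.
Among Lindqvist and Castillo, by date of first judicial appointment (earlier first): Lindqvist (3 Jun 2002) before Castillo (5 Dec 2010).
Among Moreau, Sorensen and Saleh, by years on the bench (higher first): Moreau (32 years) before Sorensen and Saleh (28 years).
Sorensen and Saleh are each not on senior status, so the next rule applies.
Sorensen and Saleh both have date of commission Aug 28, 2008, so the next rule applies.
Among Sorensen and Saleh, by date of first judicial appointment (earlier first): Sorensen (12 Oct 1999) before Saleh (17 Nov 1999).
Full order: Whitfield, Lindqvist, Castillo, Tran, Moreau, Sorensen, Saleh.

Whitfield, Lindqvist, Castillo, Tran, Moreau, Sorensen, Saleh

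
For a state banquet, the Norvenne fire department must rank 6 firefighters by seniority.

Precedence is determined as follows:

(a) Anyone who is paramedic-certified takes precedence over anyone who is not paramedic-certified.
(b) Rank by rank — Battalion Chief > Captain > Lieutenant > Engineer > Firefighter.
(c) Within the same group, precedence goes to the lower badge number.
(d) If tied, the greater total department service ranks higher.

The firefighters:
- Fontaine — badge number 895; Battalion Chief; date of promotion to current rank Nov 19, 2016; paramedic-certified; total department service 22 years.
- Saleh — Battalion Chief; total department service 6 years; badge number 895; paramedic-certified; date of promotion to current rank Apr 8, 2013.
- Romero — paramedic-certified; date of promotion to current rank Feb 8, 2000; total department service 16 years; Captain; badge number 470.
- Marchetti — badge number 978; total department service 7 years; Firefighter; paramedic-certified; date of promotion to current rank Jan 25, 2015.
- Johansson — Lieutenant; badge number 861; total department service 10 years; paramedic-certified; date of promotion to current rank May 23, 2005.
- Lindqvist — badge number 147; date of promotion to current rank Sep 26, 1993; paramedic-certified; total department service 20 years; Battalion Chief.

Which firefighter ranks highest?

By the first rule: Lindqvist, Fontaine, Saleh, Romero, Johansson and Marchetti (each paramedic-certified).
Among Lindqvist, Fontaine, Saleh, Romero, Johansson and Marchetti, by rank: Lindqvist, Fontaine and Saleh (Battalion Chief) before Romero (Captain) before Johansson (Lieutenant) before Marchetti (Firefighter).
Among Lindqvist, Fontaine and Saleh, by badge number (lower first): Lindqvist (147) before Fontaine and Saleh (895).
Among Fontaine and Saleh, by total department service (higher first): Fontaine (22 years) before Saleh (6 years).
Order: Lindqvist, Fontaine, Saleh, Romero, Johansson, Marchetti.

Lindqvist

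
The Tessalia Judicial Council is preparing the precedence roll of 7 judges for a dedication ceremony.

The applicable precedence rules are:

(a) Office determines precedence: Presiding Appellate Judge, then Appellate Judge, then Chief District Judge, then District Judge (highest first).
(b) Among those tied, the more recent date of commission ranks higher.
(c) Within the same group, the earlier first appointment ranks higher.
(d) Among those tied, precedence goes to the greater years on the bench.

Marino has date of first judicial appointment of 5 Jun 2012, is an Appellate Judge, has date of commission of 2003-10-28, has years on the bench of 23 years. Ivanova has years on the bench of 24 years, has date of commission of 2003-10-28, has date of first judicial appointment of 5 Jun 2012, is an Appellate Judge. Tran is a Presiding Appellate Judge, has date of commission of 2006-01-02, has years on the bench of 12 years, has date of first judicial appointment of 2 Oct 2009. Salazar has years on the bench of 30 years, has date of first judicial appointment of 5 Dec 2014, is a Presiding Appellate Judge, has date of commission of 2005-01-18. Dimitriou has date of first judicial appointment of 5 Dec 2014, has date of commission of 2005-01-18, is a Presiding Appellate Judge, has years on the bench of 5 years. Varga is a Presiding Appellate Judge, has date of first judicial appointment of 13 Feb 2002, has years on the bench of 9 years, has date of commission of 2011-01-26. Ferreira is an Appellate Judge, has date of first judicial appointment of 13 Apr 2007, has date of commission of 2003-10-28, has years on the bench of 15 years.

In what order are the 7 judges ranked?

By office: Varga, Tran, Salazar and Dimitriou (Presiding Appellate Judge); then Ferreira, Ivanova and Marino (Appellate Judge).
Among Varga, Tran, Salazar and Dimitriou, by date of commission (later first): Varga (2011-01-26) before Tran (2006-01-02) before Salazar and Dimitriou (2005-01-18).
Salazar and Dimitriou both have date of first judicial appointment 5 Dec 2014, so the next rule applies.
Among Salazar and Dimitriou, by years on the bench (higher first): Salazar (30 years) before Dimitriou (5 years).
Ferreira, Ivanova and Marino all have date of commission 2003-10-28, so the next rule applies.
Among Ferreira, Ivanova and Marino, by date of first judicial appointment (earlier first): Ferreira (13 Apr 2007) before Ivanova and Marino (5 Jun 2012).
Among Ivanova and Marino, by years on the bench (higher first): Ivanova (24 years) before Marino (23 years).
Full order: Varga, Tran, Salazar, Dimitriou, Ferreira, Ivanova, Marino.

Varga, Tran, Salazar, Dimitriou, Ferreira, Ivanova, Marino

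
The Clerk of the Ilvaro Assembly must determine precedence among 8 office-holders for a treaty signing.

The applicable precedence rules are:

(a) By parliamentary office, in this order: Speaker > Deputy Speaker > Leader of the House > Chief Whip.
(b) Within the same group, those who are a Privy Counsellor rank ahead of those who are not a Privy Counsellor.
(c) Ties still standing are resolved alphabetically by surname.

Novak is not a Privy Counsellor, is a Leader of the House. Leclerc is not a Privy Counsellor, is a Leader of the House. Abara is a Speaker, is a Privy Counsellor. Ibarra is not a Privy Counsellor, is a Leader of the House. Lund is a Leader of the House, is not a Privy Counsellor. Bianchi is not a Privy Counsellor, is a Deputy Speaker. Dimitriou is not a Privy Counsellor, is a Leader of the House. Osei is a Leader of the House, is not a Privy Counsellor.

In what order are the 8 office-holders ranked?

Abara, Bianchi, Dimitriou, Ibarra, Leclerc, Lund, Novak, Osei

By parliamentary office: Abara (Speaker); then Bianchi (Deputy Speaker); then Dimitriou, Ibarra, Leclerc, Lund, Novak and Osei (Leader of the House).
Dimitriou, Ibarra, Leclerc, Lund, Novak and Osei are each not a Privy Counsellor, so the next rule applies.
Among Dimitriou, Ibarra, Leclerc, Lund, Novak and Osei, alphabetically by surname: Dimitriou before Ibarra before Leclerc before Lund before Novak before Osei.
Full order: Abara, Bianchi, Dimitriou, Ibarra, Leclerc, Lund, Novak, Osei.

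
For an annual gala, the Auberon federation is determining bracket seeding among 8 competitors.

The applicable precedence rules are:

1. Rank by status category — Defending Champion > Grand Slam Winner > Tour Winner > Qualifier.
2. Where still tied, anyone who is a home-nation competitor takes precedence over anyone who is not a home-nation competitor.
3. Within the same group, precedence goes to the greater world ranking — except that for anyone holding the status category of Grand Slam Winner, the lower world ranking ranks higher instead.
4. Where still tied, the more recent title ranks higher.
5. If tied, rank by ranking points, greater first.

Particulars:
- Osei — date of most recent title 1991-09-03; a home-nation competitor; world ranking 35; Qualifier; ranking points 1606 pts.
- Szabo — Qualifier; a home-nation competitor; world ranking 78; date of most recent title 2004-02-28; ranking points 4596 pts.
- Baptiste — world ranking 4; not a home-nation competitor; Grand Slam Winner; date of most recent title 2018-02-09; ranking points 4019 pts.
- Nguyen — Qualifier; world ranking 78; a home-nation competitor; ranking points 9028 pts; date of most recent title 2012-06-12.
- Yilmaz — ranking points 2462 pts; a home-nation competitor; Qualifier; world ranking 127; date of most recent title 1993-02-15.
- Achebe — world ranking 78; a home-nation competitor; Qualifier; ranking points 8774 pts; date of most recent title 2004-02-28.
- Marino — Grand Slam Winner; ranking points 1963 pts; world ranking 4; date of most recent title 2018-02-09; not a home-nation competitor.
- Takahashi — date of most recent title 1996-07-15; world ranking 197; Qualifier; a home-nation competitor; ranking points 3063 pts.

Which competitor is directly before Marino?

Baptiste

By status category: Baptiste and Marino (Grand Slam Winner); then Takahashi, Yilmaz, Nguyen, Achebe, Szabo and Osei (Qualifier).
Baptiste and Marino are each not a home-nation competitor, so the next rule applies.
Baptiste and Marino both have world ranking 4, so the next rule applies.
Baptiste and Marino both have date of most recent title 2018-02-09, so the next rule applies.
Among Baptiste and Marino, by ranking points (higher first): Baptiste (4019 pts) before Marino (1963 pts).
Takahashi, Yilmaz, Nguyen, Achebe, Szabo and Osei are each a home-nation competitor, so the next rule applies.
Among Takahashi, Yilmaz, Nguyen, Achebe, Szabo and Osei, by world ranking (higher first): Takahashi (197) before Yilmaz (127) before Nguyen, Achebe and Szabo (78) before Osei (35).
Among Nguyen, Achebe and Szabo, by date of most recent title (later first): Nguyen (2012-06-12) before Achebe and Szabo (2004-02-28).
Among Achebe and Szabo, by ranking points (higher first): Achebe (8774 pts) before Szabo (4596 pts).
Order: Baptiste, Marino, Takahashi, Yilmaz, Nguyen, Achebe, Szabo, Osei.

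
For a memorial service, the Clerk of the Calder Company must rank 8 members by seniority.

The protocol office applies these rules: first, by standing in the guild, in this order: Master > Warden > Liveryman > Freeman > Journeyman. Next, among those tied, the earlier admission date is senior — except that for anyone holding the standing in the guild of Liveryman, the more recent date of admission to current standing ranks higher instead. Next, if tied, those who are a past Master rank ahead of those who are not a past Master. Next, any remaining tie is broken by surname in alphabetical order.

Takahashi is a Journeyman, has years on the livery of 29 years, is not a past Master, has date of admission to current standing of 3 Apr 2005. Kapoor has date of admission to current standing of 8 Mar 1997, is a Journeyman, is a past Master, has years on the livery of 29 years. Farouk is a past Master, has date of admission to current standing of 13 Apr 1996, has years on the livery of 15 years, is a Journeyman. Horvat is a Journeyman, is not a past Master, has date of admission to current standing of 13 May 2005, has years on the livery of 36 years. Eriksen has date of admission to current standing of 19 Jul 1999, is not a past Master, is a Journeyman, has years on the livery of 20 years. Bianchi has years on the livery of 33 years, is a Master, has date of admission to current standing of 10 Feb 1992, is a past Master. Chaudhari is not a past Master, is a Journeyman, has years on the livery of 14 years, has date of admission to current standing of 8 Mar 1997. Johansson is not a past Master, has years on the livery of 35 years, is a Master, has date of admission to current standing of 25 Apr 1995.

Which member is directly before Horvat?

Takahashi

By standing in the guild: Bianchi and Johansson (Master); then Farouk, Kapoor, Chaudhari, Eriksen, Takahashi and Horvat (Journeyman).
Among Bianchi and Johansson, by date of admission to current standing (earlier first): Bianchi (10 Feb 1992) before Johansson (25 Apr 1995).
Among Farouk, Kapoor, Chaudhari, Eriksen, Takahashi and Horvat, by date of admission to current standing (earlier first): Farouk (13 Apr 1996) before Kapoor and Chaudhari (8 Mar 1997) before Eriksen (19 Jul 1999) before Takahashi (3 Apr 2005) before Horvat (13 May 2005).
Among Kapoor and Chaudhari, a past Master before not a past Master: Kapoor (a past Master) before Chaudhari (not a past Master).
Order: Bianchi, Johansson, Farouk, Kapoor, Chaudhari, Eriksen, Takahashi, Horvat.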